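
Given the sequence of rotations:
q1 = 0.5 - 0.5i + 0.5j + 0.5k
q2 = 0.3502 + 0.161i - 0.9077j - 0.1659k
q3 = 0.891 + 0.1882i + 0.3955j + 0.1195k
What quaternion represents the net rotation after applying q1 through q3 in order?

q2 · q1 = 0.7924 - 0.4655i - 0.2763j - 0.2812k
q3 · q2 · q1 = 0.9365 - 0.3438i + 0.0645j - 0.0238k
0.9365 - 0.3438i + 0.0645j - 0.0238k


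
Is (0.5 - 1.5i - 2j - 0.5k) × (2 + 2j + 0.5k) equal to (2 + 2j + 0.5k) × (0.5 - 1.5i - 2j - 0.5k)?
No: pq = 5.25 - 3i - 2.25j - 3.75k ≠ 5.25 - 3i - 3.75j + 2.25k = qp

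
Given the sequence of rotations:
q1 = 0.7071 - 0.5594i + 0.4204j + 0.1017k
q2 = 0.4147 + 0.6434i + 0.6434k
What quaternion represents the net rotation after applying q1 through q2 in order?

q2 · q1 = 0.5877 - 0.0475i - 0.251j + 0.7676k
0.5877 - 0.0475i - 0.251j + 0.7676k


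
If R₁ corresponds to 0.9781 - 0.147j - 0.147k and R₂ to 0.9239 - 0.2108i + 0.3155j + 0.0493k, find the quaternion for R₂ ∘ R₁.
0.9573 - 0.2453i + 0.1418j - 0.0566k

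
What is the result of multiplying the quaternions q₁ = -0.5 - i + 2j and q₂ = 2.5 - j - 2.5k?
0.75 - 7.5i + 3j + 2.25k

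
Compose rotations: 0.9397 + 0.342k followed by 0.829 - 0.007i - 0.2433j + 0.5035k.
0.6068 - 0.0898i - 0.2262j + 0.7567k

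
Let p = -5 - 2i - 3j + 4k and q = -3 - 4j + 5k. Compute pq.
-17 + 7i + 39j - 29k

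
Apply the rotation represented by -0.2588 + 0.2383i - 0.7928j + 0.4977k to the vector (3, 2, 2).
(-1.203, -2.456, -3.086)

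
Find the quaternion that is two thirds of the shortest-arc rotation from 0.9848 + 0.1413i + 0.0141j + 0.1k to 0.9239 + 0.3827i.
0.9519 + 0.3045i + 0.0048j + 0.0337k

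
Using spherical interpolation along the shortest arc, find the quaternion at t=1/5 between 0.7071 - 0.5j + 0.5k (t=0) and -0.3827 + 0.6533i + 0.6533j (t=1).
0.6857 - 0.1507i - 0.5732j + 0.4225k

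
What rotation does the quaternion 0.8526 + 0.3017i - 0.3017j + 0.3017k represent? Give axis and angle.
axis = (√3/3, -√3/3, √3/3), θ = 63°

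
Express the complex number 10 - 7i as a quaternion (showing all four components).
10 - 7i + 0j + 0k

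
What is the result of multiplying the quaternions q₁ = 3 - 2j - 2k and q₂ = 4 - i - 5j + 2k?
6 - 17i - 21j - 4k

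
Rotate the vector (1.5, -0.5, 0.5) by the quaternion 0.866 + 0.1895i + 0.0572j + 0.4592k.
(1.381, 0.834, 0.383)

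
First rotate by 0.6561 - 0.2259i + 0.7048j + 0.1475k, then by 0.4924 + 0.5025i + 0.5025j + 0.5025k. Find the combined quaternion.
0.0083 - 0.0616i + 0.4891j + 0.87k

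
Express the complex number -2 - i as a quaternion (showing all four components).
-2 - i + 0j + 0k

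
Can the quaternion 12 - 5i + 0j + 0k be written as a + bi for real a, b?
Yes. The quaternion 12 - 5i has j- and k-coefficients y = z = 0, so it lies in the complex subalgebra spanned by 1 and i.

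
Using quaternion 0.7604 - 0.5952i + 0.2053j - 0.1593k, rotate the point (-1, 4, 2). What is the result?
(0.13, 3.129, -3.345)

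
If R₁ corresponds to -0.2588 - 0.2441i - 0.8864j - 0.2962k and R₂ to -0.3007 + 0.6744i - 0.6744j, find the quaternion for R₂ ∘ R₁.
-0.3553 + 0.0986i + 0.6408j - 0.6733k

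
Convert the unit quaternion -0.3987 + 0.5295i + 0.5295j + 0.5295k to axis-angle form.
axis = (√3/3, √3/3, √3/3), θ = 227°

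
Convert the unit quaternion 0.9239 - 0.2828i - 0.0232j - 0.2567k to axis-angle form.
axis = (-0.7391, -0.0606, -0.6709), θ = π/4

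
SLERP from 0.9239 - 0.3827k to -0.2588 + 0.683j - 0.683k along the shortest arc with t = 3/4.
0.1114 + 0.6267j - 0.7712k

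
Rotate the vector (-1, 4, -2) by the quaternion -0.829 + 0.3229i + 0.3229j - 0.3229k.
(-0.403, 0.934, -4.468)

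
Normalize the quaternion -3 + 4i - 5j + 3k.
-0.3906 + 0.5208i - 0.6509j + 0.3906k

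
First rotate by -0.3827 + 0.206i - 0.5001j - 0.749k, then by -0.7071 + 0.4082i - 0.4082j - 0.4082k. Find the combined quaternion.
-0.3234 - 0.2003i + 0.7315j + 0.5658k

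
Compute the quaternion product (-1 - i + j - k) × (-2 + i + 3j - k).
-1 + 3i - 7j - k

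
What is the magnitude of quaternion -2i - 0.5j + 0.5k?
2.121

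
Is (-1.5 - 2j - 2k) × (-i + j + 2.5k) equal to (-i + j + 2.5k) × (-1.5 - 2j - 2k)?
No: pq = 7 - 1.5i + 0.5j - 5.75k ≠ 7 + 4.5i - 3.5j - 1.75k = qp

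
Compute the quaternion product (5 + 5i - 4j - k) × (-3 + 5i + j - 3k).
-39 + 23i + 27j + 13k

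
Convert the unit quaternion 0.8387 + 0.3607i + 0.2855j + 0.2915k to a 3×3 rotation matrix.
[[0.667, -0.283, 0.6892], [0.6949, 0.5698, -0.4386], [-0.2686, 0.7715, 0.5768]]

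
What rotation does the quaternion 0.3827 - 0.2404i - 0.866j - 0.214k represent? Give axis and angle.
axis = (-0.2602, -0.9374, -0.2316), θ = 3π/4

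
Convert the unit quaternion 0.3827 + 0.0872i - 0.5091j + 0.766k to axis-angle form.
axis = (0.0944, -0.551, 0.8291), θ = 3π/4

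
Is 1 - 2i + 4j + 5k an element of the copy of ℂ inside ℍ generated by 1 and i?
No. The quaternion 1 - 2i + 4j + 5k has j-coefficient y = 4 and k-coefficient z = 5, not both zero, so it does not lie in the complex subalgebra spanned by 1 and i.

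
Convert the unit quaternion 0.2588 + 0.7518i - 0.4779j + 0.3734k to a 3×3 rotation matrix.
[[0.2644, -0.9118, 0.3141], [-0.5253, -0.4093, -0.746], [0.8088, 0.0322, -0.5872]]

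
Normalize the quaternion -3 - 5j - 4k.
-0.4243 - 0.7071j - 0.5657k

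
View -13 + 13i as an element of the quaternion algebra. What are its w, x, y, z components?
-13 + 13i + 0j + 0k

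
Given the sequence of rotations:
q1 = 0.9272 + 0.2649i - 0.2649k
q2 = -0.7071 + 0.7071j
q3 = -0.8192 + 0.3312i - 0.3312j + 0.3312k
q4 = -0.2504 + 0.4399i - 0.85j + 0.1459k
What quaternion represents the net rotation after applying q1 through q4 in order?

q2 · q1 = -0.6556 - 0.3746i + 0.6556j
q3 · q2 · q1 = 0.8783 - 0.1274i - 0.444j - 0.1241k
q4 · q3 · q2 · q1 = -0.5232 + 0.5885i - 0.5994j - 0.1444k
-0.5232 + 0.5885i - 0.5994j - 0.1444k


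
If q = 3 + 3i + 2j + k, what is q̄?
3 - 3i - 2j - k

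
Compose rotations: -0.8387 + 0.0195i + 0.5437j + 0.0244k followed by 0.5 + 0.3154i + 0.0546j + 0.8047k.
-0.4748 - 0.691i + 0.2341j - 0.4923k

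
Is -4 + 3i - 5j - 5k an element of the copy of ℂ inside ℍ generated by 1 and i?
No. The quaternion -4 + 3i - 5j - 5k has j-coefficient y = -5 and k-coefficient z = -5, not both zero, so it does not lie in the complex subalgebra spanned by 1 and i.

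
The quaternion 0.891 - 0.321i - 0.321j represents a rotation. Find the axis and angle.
axis = (-√2/2, -√2/2, 0), θ = 54°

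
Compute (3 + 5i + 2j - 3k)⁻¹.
0.0638 - 0.1064i - 0.0426j + 0.0638k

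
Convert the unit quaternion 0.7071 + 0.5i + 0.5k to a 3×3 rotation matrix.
[[0.5, -0.7071, 0.5], [0.7071, 0, -0.7071], [0.5, 0.7071, 0.5]]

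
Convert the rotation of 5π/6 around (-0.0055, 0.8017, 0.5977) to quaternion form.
0.2588 - 0.0053i + 0.7744j + 0.5773k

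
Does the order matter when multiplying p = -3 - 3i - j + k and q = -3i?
Yes: pq = -9 + 9i - 3j - 3k ≠ -9 + 9i + 3j + 3k = qp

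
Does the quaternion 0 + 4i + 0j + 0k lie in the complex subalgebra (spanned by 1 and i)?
Yes. The quaternion 4i has j- and k-coefficients y = z = 0, so it lies in the complex subalgebra spanned by 1 and i.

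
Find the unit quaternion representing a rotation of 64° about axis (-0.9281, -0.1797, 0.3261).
0.848 - 0.4918i - 0.0952j + 0.1728k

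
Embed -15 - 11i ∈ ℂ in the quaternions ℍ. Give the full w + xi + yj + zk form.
-15 - 11i + 0j + 0k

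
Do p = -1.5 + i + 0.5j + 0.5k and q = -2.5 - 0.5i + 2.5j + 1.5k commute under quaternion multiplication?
No: pq = 2.25 - 2.25i - 6.75j - 0.75k ≠ 2.25 - 1.25i - 3.25j - 6.25k = qp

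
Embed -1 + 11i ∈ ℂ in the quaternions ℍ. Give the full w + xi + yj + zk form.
-1 + 11i + 0j + 0k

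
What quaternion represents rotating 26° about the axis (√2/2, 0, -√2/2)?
0.9744 + 0.1591i - 0.1591k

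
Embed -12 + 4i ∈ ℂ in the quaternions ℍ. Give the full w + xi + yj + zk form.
-12 + 4i + 0j + 0k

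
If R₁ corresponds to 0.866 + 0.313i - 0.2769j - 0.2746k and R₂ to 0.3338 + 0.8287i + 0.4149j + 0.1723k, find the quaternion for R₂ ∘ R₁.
0.1919 + 0.7559i + 0.5484j - 0.3018k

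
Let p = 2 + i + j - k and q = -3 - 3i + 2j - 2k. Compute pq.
-7 - 9i + 6j + 4k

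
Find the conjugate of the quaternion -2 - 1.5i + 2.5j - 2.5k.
-2 + 1.5i - 2.5j + 2.5k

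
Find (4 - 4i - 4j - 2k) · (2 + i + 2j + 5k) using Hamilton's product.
30 - 20i + 18j + 12k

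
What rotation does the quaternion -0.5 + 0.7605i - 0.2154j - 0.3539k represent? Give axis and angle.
axis = (0.8781, -0.2487, -0.4086), θ = 4π/3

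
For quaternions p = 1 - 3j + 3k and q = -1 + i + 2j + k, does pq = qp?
No: pq = 2 - 8i + 8j + k ≠ 2 + 10i + 2j - 5k = qp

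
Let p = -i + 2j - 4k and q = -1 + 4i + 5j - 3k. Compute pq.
-18 + 15i - 21j - 9k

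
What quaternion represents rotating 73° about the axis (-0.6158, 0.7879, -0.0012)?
0.8039 - 0.3663i + 0.4687j - 0.0007k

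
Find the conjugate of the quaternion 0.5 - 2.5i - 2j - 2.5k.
0.5 + 2.5i + 2j + 2.5k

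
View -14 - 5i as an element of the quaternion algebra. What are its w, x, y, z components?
-14 - 5i + 0j + 0k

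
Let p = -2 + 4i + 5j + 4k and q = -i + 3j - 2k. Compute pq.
-3 - 20i - 2j + 21k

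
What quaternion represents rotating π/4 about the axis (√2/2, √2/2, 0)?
0.9239 + 0.2706i + 0.2706j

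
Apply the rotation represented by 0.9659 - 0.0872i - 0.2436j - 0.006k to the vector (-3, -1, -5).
(-0.35, -1.934, -5.58)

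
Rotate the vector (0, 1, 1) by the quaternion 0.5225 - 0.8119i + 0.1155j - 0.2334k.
(0.556, 0.367, -1.247)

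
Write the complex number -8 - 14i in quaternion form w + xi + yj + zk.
-8 - 14i + 0j + 0k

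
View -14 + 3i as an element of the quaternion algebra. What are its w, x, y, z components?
-14 + 3i + 0j + 0k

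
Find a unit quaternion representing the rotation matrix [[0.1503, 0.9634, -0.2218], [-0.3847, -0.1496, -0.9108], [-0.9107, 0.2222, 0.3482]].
0.5807 + 0.4878i + 0.2966j - 0.5804k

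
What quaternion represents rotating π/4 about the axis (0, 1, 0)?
0.9239 + 0.3827j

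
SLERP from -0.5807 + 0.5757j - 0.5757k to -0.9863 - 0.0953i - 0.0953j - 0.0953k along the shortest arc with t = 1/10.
-0.6545 - 0.0112i + 0.5233j - 0.5456k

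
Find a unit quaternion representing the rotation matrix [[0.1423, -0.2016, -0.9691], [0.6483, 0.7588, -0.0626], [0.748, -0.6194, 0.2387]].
0.7314 - 0.1903i - 0.5869j + 0.2905k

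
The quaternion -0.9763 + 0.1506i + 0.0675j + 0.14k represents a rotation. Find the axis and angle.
axis = (0.6959, 0.3119, 0.6469), θ = 335°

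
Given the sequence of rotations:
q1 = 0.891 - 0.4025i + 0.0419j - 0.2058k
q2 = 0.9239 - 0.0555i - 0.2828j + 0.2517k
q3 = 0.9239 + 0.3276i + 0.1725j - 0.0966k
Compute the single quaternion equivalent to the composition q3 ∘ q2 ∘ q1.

q2 · q1 = 0.8645 - 0.3737i - 0.326j - 0.082k
q3 · q2 · q1 = 0.9694 - 0.1077i - 0.0891j - 0.2016k
0.9694 - 0.1077i - 0.0891j - 0.2016k


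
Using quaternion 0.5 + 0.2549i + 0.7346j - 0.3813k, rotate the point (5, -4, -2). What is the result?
(-5.954, -0.721, -3.005)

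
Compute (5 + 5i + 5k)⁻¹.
0.0667 - 0.0667i - 0.0667k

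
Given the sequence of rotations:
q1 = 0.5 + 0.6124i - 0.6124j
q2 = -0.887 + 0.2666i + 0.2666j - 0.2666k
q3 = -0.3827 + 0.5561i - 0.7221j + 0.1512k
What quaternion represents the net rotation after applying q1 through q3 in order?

q2 · q1 = -0.4435 - 0.5732i + 0.5132j - 0.4598k
q3 · q2 · q1 = 0.9286 + 0.2272i + 0.2929j - 0.0196k
0.9286 + 0.2272i + 0.2929j - 0.0196k


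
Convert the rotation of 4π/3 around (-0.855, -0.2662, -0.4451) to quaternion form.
-0.5 - 0.7405i - 0.2305j - 0.3855k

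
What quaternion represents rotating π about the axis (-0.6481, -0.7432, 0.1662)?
-0.6481i - 0.7432j + 0.1662k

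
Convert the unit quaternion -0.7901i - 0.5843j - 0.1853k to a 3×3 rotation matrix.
[[0.2485, 0.9233, 0.2928], [0.9233, -0.3172, 0.2165], [0.2928, 0.2165, -0.9313]]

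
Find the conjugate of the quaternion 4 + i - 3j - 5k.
4 - i + 3j + 5k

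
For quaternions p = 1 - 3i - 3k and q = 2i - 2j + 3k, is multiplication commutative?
No: pq = 15 - 4i + j + 9k ≠ 15 + 8i - 5j - 3k = qp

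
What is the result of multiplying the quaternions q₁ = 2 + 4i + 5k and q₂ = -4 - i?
-4 - 18i - 5j - 20k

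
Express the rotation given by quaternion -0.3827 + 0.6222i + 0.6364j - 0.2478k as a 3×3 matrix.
[[0.0672, 0.6023, -0.7955], [0.9816, 0.1029, 0.1608], [0.1787, -0.7916, -0.5843]]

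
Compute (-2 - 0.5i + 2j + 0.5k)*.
-2 + 0.5i - 2j - 0.5k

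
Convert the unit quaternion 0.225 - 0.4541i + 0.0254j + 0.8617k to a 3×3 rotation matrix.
[[-0.4863, -0.4108, -0.7712], [0.3647, -0.8975, 0.2481], [-0.794, -0.1606, 0.5863]]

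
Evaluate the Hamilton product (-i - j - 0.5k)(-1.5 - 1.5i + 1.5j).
2.25i + 2.25j - 2.25k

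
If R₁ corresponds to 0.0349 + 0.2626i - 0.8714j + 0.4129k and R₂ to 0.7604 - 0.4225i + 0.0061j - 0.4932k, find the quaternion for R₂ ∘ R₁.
0.3464 - 0.2423i - 0.6175j + 0.6633k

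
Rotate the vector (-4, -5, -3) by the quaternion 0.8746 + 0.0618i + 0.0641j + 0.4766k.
(1.466, -5.916, -3.586)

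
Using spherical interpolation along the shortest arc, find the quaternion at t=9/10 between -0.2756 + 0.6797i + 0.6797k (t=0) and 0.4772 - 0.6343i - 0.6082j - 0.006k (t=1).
-0.4756 + 0.6689i + 0.5649j + 0.0853k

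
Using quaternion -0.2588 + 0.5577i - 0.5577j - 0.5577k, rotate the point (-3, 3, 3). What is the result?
(-3, 3, 3)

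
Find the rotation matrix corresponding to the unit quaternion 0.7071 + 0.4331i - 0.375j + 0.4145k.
[[0.3751, -0.911, -0.1713], [0.2614, 0.2812, -0.9234], [0.8894, 0.3016, 0.3436]]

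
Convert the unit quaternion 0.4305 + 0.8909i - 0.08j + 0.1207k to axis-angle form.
axis = (0.987, -0.0886, 0.1337), θ = 129°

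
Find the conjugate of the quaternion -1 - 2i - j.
-1 + 2i + j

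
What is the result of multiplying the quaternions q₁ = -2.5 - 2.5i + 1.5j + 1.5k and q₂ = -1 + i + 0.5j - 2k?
7.25 - 3.75i - 6.25j + 0.75k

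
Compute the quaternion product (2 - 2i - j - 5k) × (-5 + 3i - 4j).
-8 - 4i - 18j + 36k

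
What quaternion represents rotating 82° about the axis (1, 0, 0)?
0.7547 + 0.6561i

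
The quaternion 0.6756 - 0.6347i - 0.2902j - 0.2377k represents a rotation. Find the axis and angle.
axis = (-0.8609, -0.3936, -0.3224), θ = 95°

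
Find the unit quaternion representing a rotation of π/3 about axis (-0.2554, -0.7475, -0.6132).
0.866 - 0.1277i - 0.3738j - 0.3066k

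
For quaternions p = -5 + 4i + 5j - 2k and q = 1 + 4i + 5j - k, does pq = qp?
No: pq = -48 - 11i - 24j + 3k ≠ -48 - 21i - 16j + 3k = qp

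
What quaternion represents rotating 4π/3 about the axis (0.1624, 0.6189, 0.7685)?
-0.5 + 0.1406i + 0.536j + 0.6655k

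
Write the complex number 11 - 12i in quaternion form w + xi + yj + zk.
11 - 12i + 0j + 0k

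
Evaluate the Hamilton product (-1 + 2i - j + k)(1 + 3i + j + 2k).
-8 - 4i - 3j + 4k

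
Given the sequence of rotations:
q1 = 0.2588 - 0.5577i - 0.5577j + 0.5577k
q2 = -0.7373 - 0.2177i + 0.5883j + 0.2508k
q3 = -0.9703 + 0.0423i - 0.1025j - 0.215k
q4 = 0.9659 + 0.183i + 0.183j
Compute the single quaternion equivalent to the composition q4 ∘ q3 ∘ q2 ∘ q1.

q2 · q1 = -0.124 + 0.8228i + 0.545j + 0.1032k
q3 · q2 · q1 = 0.1636 - 0.697i - 0.6974j + 0.0339k
q4 · q3 · q2 · q1 = 0.4132 - 0.6371i - 0.6499j + 0.0327k
0.4132 - 0.6371i - 0.6499j + 0.0327k


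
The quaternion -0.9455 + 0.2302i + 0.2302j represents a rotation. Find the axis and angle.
axis = (√2/2, √2/2, 0), θ = 322°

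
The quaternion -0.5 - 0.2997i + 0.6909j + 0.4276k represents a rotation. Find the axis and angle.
axis = (-0.3461, 0.7978, 0.4937), θ = 4π/3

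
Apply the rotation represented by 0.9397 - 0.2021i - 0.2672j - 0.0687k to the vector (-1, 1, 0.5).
(-0.848, 1.138, -0.485)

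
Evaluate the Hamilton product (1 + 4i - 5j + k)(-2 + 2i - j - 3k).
-12 + 10i + 23j + k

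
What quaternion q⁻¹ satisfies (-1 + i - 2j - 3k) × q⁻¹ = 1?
-0.0667 - 0.0667i + 0.1333j + 0.2k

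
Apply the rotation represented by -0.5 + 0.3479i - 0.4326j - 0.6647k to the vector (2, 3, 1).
(-3.443, 1.273, -0.725)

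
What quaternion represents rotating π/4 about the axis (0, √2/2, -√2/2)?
0.9239 + 0.2706j - 0.2706k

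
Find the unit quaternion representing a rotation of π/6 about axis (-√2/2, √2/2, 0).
0.9659 - 0.183i + 0.183j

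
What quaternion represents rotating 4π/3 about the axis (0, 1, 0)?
-0.5 + 0.866j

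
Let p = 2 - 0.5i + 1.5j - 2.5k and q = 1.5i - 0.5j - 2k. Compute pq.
-3.5 - 1.25i - 5.75j - 6k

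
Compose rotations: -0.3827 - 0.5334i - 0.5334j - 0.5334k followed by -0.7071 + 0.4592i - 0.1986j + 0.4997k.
0.6762 + 0.5739i + 0.4316j - 0.1649k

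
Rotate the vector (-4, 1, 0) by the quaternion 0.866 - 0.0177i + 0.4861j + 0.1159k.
(-2.22, 0.238, 3.466)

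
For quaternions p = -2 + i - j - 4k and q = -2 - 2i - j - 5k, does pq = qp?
No: pq = -15 + 3i + 17j + 15k ≠ -15 + i - 9j + 21k = qp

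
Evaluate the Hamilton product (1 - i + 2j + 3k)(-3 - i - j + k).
-5 + 7i - 9j - 5k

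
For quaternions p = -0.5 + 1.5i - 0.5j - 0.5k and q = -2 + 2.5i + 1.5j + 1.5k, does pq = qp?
No: pq = -1.25 - 4.25i - 3.25j + 3.75k ≠ -1.25 - 4.25i + 3.75j - 3.25k = qp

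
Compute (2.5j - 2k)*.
-2.5j + 2k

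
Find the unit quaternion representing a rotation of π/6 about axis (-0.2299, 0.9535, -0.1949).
0.9659 - 0.0595i + 0.2468j - 0.0504k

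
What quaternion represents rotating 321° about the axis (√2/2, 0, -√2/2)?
-0.9426 + 0.236i - 0.236k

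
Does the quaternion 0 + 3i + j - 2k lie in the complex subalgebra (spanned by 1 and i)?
No. The quaternion 3i + j - 2k has j-coefficient y = 1 and k-coefficient z = -2, not both zero, so it does not lie in the complex subalgebra spanned by 1 and i.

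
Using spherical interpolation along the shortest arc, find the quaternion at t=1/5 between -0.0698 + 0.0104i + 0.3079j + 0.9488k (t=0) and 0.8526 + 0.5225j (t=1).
0.1835 + 0.0096i + 0.4377j + 0.8801k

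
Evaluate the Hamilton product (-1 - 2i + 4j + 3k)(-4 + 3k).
-5 + 20i - 10j - 15k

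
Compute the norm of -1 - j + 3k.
√11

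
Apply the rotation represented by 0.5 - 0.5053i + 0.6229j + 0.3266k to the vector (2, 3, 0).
(-2.847, 0.222, -2.201)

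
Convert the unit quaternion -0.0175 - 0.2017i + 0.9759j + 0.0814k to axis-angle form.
axis = (-0.2017, 0.9761, 0.0814), θ = 182°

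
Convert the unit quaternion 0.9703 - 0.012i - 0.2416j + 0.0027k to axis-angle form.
axis = (-0.0496, -0.9987, 0.0112), θ = 28°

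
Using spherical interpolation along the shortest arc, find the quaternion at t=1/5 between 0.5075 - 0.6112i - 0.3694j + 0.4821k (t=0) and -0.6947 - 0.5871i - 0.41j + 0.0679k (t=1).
0.2688 - 0.7187i - 0.4497j + 0.4572k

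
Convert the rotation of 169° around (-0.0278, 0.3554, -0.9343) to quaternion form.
0.0958 - 0.0277i + 0.3538j - 0.93k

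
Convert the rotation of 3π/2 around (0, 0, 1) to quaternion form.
-0.7071 + 0.7071k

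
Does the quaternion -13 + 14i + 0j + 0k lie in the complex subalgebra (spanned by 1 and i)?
Yes. The quaternion -13 + 14i has j- and k-coefficients y = z = 0, so it lies in the complex subalgebra spanned by 1 and i.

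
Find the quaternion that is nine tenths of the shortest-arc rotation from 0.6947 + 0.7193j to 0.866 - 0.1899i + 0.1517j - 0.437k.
0.8721 - 0.1744i + 0.219j - 0.4013k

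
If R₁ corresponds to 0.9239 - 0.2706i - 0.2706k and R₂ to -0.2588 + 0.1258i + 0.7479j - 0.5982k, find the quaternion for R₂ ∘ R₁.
-0.3669 - 0.0161i + 0.8869j - 0.2803k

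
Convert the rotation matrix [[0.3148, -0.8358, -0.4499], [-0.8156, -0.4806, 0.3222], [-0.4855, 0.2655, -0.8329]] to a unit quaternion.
-0.0175 + 0.8106i - 0.5093j - 0.2885k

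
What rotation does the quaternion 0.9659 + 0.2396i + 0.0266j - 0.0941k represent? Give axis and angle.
axis = (0.9259, 0.1028, -0.3636), θ = π/6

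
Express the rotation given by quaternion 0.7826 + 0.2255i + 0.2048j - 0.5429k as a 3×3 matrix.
[[0.3266, 0.9421, 0.0757], [-0.7574, 0.3088, -0.5753], [-0.5654, 0.1306, 0.8144]]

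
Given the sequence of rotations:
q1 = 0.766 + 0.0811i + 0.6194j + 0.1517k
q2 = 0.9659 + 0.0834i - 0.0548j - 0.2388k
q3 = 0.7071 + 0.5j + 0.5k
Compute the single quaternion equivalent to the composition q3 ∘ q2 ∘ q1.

q2 · q1 = 0.8033 + 0.2818i + 0.5243j + 0.0197k
q3 · q2 · q1 = 0.296 - 0.053i + 0.9133j + 0.2747k
0.296 - 0.053i + 0.9133j + 0.2747k


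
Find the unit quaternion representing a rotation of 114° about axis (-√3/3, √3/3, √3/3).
0.5446 - 0.4842i + 0.4842j + 0.4842k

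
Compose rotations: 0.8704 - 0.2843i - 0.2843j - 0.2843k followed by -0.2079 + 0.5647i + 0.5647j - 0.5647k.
-0.0204 + 0.2295i + 0.8717j - 0.4324k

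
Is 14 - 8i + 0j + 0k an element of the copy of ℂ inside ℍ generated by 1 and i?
Yes. The quaternion 14 - 8i has j- and k-coefficients y = z = 0, so it lies in the complex subalgebra spanned by 1 and i.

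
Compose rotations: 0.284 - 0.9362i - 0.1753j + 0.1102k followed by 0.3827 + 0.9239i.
0.9736 - 0.0959i - 0.1689j - 0.1198k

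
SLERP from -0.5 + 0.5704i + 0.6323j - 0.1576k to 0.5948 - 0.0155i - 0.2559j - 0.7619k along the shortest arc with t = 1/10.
-0.5507 + 0.5425i + 0.6323j - 0.0508k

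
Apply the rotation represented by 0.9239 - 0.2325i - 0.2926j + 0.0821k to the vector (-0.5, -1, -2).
(0.766, -1.785, -1.215)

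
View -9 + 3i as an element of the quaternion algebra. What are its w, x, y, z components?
-9 + 3i + 0j + 0k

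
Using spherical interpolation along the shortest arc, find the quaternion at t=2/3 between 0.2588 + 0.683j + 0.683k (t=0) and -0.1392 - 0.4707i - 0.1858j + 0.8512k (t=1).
0.0001 - 0.3568i + 0.1379j + 0.9239k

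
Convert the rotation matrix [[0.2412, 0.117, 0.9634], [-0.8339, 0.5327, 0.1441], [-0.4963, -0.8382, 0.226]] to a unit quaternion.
0.7071 - 0.3473i + 0.5161j - 0.3362k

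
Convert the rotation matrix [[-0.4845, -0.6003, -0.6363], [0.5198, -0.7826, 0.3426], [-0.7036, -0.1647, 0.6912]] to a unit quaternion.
0.3256 - 0.3895i + 0.0517j + 0.86k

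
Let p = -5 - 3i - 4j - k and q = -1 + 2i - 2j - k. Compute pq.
2 - 5i + 9j + 20k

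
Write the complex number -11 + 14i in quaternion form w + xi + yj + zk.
-11 + 14i + 0j + 0k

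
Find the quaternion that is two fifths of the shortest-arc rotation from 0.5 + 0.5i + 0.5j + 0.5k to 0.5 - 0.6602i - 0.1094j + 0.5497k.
0.6555 + 0.0211i + 0.3223j + 0.6827k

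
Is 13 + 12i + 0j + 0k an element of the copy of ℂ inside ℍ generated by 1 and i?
Yes. The quaternion 13 + 12i has j- and k-coefficients y = z = 0, so it lies in the complex subalgebra spanned by 1 and i.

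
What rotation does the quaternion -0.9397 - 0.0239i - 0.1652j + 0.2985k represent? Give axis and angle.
axis = (-0.0699, -0.483, 0.8728), θ = 320°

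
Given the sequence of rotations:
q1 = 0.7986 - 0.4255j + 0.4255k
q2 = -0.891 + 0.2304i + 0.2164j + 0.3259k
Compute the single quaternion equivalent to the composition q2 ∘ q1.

q2 · q1 = -0.7581 + 0.4147i + 0.4539j - 0.2169k
-0.7581 + 0.4147i + 0.4539j - 0.2169k


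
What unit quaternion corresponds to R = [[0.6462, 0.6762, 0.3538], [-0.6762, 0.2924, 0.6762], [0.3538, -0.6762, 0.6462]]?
0.8039 - 0.4206i - 0.4206k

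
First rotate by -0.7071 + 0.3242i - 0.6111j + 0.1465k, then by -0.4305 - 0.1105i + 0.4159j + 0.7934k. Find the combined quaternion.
0.4782 + 0.4843i + 0.2424j - 0.6914k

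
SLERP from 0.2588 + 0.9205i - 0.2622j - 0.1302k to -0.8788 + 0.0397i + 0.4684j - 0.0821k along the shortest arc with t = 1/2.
0.7047 + 0.5456i - 0.4526j - 0.0298k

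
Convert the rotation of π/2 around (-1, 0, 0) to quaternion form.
0.7071 - 0.7071i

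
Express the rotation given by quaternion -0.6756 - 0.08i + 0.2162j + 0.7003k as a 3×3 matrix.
[[-0.0743, 0.9117, -0.4042], [-0.9808, 0.0064, 0.1947], [0.1801, 0.4109, 0.8937]]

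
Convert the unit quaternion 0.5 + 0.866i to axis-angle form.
axis = (1, 0, 0), θ = 2π/3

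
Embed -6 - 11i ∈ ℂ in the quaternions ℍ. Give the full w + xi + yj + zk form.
-6 - 11i + 0j + 0k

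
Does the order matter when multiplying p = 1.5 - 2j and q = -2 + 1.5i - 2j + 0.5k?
Yes: pq = -7 + 1.25i + j + 3.75k ≠ -7 + 3.25i + j - 2.25k = qp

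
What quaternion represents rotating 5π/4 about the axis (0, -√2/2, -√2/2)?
-0.3827 - 0.6533j - 0.6533k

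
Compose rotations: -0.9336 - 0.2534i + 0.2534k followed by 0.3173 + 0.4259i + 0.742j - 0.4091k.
-0.0846 - 0.29i - 0.697j + 0.6504k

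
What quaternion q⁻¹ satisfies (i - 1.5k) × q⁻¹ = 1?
-0.3077i + 0.4615k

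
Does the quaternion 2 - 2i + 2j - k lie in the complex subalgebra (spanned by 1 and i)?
No. The quaternion 2 - 2i + 2j - k has j-coefficient y = 2 and k-coefficient z = -1, not both zero, so it does not lie in the complex subalgebra spanned by 1 and i.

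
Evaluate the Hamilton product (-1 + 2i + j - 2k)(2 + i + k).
-2 + 4i - 2j - 6k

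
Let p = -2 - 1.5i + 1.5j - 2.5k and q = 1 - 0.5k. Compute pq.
-3.25 - 2.25i + 0.75j - 1.5k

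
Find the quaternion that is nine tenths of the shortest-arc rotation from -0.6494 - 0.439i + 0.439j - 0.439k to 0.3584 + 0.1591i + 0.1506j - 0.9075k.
0.2542 + 0.0914i + 0.2081j - 0.9401k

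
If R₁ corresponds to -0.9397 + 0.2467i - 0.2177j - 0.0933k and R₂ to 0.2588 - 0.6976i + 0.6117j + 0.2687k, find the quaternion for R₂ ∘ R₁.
0.0871 + 0.7208i - 0.63j - 0.2757k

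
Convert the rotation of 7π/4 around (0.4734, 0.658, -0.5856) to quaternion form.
-0.9239 + 0.1812i + 0.2518j - 0.2241k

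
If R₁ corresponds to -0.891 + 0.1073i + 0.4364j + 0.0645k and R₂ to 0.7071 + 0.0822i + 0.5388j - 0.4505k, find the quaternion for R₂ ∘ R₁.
-0.8449 + 0.234i - 0.2251j + 0.4251k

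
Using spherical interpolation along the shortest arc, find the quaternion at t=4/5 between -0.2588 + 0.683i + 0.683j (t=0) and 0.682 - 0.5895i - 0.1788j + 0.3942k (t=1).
-0.6248 + 0.6419i + 0.3002j - 0.328k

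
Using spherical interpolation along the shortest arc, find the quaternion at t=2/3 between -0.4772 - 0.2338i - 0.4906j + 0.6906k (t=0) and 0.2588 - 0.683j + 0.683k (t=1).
0.0078 - 0.0863i - 0.6666j + 0.7404k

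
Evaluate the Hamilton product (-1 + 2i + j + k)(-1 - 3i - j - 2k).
10 + j + 2k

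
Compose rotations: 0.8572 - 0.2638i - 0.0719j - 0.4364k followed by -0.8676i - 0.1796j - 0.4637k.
-0.4441 - 0.6987i - 0.4102j - 0.3825k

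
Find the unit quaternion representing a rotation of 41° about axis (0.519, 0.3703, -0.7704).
0.9367 + 0.1818i + 0.1297j - 0.2698k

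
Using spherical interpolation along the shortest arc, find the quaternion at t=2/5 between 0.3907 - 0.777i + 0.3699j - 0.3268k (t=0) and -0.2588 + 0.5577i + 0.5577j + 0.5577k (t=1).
0.3855 - 0.7867i - 0.0106j - 0.4821k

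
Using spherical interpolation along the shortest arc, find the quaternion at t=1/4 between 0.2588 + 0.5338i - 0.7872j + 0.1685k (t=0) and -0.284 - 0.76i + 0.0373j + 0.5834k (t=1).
0.3034 + 0.6799i - 0.6663j - 0.0409k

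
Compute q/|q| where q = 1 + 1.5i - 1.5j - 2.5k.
0.2917 + 0.4376i - 0.4376j - 0.7293k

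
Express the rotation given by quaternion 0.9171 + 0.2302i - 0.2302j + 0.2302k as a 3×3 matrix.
[[0.788, -0.5282, -0.3162], [0.3162, 0.788, -0.5282], [0.5282, 0.3162, 0.788]]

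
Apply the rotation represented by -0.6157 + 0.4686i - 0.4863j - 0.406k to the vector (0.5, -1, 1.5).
(1.382, 1.249, -0.176)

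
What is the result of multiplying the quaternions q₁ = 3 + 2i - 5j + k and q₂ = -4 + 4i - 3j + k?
-36 + 2i + 13j + 13k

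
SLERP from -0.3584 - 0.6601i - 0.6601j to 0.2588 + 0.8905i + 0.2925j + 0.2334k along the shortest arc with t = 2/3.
-0.3009 - 0.8369i - 0.4285j - 0.1594k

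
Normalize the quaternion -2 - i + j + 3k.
-0.5164 - 0.2582i + 0.2582j + 0.7746k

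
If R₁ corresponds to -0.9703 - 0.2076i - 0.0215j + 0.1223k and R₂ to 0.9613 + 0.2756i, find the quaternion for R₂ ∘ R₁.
-0.8755 - 0.467i - 0.0544j + 0.1116k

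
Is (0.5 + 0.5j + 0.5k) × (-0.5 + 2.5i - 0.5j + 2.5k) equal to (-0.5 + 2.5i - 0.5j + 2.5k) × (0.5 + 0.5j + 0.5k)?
No: pq = -1.25 + 2.75i + 0.75j - 0.25k ≠ -1.25 - 0.25i - 1.75j + 2.25k = qp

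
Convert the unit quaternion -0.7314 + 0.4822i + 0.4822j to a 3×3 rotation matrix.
[[0.535, 0.465, -0.7054], [0.465, 0.535, 0.7054], [0.7054, -0.7054, 0.0699]]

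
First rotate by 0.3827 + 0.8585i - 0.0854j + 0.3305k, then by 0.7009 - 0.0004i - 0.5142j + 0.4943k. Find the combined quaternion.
0.0613 + 0.4738i + 0.1678j + 0.8623k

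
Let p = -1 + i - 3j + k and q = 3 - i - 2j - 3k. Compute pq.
-5 + 15i - 5j + k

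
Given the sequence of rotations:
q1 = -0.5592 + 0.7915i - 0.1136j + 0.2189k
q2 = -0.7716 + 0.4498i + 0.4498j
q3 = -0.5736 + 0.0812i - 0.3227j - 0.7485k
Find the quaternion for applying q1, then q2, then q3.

q2 · q1 = 0.1266 - 0.7638i - 0.2623j - 0.576k
q3 · q2 · q1 = -0.5264 + 0.4379i + 0.7281j - 0.0321k
-0.5264 + 0.4379i + 0.7281j - 0.0321k


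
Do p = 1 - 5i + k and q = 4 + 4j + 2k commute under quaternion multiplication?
No: pq = 2 - 24i + 14j - 14k ≠ 2 - 16i - 6j + 26k = qp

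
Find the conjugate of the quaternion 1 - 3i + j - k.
1 + 3i - j + k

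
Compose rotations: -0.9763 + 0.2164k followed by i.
-0.9763i - 0.2164j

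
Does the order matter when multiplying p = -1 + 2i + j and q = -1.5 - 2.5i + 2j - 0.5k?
Yes: pq = 4.5 - i - 2.5j + 7k ≠ 4.5 - 4.5j - 6k = qp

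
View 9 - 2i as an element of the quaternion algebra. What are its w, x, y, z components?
9 - 2i + 0j + 0k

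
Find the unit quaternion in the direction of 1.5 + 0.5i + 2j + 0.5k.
0.5774 + 0.1925i + 0.7698j + 0.1925k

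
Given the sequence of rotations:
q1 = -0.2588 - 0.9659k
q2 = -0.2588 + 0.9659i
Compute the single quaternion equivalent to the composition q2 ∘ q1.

q2 · q1 = 0.067 - 0.25i + 0.933j + 0.25k
0.067 - 0.25i + 0.933j + 0.25k


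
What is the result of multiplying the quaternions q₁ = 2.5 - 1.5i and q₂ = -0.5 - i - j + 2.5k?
-2.75 - 1.75i + 1.25j + 7.75k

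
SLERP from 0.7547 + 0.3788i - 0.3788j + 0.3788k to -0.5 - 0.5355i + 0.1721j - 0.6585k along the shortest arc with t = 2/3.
0.5998 + 0.4946i - 0.2474j + 0.5783k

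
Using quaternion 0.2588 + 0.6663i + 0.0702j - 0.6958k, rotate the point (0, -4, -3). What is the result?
(0.858, 4.752, -1.295)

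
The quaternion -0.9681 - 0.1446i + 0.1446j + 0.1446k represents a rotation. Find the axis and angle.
axis = (-√3/3, √3/3, √3/3), θ = 331°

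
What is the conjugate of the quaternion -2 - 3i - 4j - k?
-2 + 3i + 4j + k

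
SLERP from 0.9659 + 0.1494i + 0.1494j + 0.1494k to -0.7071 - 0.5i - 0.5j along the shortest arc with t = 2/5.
0.8987 + 0.3031i + 0.3031j + 0.0931k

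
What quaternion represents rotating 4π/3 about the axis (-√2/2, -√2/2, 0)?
-0.5 - 0.6124i - 0.6124j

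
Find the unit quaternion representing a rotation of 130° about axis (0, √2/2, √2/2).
0.4226 + 0.6409j + 0.6409k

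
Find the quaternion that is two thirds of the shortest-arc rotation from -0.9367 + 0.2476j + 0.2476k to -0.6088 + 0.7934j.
-0.761 + 0.6427j + 0.0888k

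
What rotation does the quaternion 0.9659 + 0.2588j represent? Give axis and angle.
axis = (0, 1, 0), θ = π/6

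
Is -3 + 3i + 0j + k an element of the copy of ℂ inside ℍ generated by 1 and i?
No. The quaternion -3 + 3i + k has j-coefficient y = 0 and k-coefficient z = 1, not both zero, so it does not lie in the complex subalgebra spanned by 1 and i.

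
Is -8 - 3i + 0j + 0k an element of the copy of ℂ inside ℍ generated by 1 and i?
Yes. The quaternion -8 - 3i has j- and k-coefficients y = z = 0, so it lies in the complex subalgebra spanned by 1 and i.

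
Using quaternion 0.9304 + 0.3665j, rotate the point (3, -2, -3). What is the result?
(0.148, -2, -4.24)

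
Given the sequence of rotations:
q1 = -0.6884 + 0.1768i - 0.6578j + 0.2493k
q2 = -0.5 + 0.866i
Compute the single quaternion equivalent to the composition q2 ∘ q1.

q2 · q1 = 0.1911 - 0.6846i + 0.113j - 0.6943k
0.1911 - 0.6846i + 0.113j - 0.6943k


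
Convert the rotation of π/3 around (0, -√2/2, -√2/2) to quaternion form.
0.866 - 0.3536j - 0.3536k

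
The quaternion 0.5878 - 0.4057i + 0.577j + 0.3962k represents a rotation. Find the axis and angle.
axis = (-0.5015, 0.7132, 0.4897), θ = 108°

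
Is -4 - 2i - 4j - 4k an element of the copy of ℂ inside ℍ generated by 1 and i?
No. The quaternion -4 - 2i - 4j - 4k has j-coefficient y = -4 and k-coefficient z = -4, not both zero, so it does not lie in the complex subalgebra spanned by 1 and i.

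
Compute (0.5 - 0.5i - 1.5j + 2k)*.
0.5 + 0.5i + 1.5j - 2k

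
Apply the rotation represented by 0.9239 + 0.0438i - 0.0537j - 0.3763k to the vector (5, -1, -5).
(3.525, -4.011, -4.742)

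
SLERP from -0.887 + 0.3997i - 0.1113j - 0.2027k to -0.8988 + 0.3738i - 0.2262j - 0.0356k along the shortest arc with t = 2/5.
-0.8962 + 0.3913i - 0.1581j - 0.1365k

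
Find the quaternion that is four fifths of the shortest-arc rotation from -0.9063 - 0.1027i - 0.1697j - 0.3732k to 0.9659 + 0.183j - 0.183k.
-0.9799 - 0.0217i - 0.1852j + 0.0706k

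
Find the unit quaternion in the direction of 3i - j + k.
0.9045i - 0.3015j + 0.3015k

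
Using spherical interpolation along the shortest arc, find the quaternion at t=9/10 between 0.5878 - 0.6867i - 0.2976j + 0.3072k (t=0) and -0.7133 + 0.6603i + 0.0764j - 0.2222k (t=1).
0.703 - 0.6652i - 0.099j + 0.2315k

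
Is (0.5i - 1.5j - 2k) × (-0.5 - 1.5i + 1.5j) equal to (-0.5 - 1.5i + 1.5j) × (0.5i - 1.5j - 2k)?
No: pq = 3 + 2.75i + 3.75j - 0.5k ≠ 3 - 3.25i - 2.25j + 2.5k = qp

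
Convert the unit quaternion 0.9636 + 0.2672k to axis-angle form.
axis = (0, 0, 1), θ = 31°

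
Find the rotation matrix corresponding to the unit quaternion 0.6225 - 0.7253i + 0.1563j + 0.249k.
[[0.8271, -0.5367, -0.1666], [0.0833, -0.1761, 0.9808], [-0.5558, -0.8252, -0.101]]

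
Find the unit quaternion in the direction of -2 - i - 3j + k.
-0.5164 - 0.2582i - 0.7746j + 0.2582k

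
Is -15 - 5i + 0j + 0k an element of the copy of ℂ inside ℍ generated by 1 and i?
Yes. The quaternion -15 - 5i has j- and k-coefficients y = z = 0, so it lies in the complex subalgebra spanned by 1 and i.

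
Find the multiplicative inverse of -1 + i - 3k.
-0.0909 - 0.0909i + 0.2727k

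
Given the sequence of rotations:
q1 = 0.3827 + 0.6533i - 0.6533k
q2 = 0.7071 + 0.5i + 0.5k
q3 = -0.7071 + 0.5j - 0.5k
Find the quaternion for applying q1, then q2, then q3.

q2 · q1 = 0.2706 + 0.6533i + 0.6533j - 0.2706k
q3 · q2 · q1 = -0.6533 - 0.2706i - 0.6533j - 0.2706k
-0.6533 - 0.2706i - 0.6533j - 0.2706k


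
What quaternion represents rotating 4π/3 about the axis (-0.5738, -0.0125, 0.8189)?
-0.5 - 0.4969i - 0.0108j + 0.7092k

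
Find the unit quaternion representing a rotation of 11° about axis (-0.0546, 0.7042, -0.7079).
0.9954 - 0.0052i + 0.0675j - 0.0678k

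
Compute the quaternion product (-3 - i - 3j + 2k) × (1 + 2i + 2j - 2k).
9 - 5i - 7j + 12k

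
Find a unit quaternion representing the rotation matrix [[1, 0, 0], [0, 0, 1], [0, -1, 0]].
0.7071 - 0.7071i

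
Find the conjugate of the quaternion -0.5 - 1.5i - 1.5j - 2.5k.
-0.5 + 1.5i + 1.5j + 2.5k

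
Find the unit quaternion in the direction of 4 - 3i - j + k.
0.7698 - 0.5774i - 0.1925j + 0.1925k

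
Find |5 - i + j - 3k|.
6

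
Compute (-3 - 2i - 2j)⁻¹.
-0.1765 + 0.1176i + 0.1176j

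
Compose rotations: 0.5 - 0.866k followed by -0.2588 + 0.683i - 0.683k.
-0.7209 + 0.3415i + 0.5915j - 0.1174k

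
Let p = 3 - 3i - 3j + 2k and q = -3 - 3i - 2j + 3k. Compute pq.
-30 - 5i + 6j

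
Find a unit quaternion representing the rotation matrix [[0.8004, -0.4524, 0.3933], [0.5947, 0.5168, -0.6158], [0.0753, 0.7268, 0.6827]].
0.866 + 0.3876i + 0.0918j + 0.3023k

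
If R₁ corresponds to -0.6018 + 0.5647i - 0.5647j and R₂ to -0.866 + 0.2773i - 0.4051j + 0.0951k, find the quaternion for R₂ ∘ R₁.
0.1358 - 0.6022i + 0.7865j + 0.0149k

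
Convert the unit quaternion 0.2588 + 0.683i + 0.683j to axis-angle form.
axis = (√2/2, √2/2, 0), θ = 5π/6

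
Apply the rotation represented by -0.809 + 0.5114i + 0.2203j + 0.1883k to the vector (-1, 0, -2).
(-0.504, -1.741, -1.309)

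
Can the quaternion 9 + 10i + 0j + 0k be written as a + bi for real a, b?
Yes. The quaternion 9 + 10i has j- and k-coefficients y = z = 0, so it lies in the complex subalgebra spanned by 1 and i.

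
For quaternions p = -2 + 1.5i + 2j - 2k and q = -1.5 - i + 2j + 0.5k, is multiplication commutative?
No: pq = 1.5 + 4.75i - 5.75j + 7k ≠ 1.5 - 5.25i - 8.25j - 3k = qp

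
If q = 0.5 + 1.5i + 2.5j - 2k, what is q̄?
0.5 - 1.5i - 2.5j + 2k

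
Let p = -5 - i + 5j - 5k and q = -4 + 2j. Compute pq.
10 + 14i - 30j + 18k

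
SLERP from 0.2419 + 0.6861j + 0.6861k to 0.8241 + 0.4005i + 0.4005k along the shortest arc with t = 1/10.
0.3271 + 0.0489i + 0.6424j + 0.6913k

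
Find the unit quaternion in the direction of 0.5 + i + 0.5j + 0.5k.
0.378 + 0.7559i + 0.378j + 0.378k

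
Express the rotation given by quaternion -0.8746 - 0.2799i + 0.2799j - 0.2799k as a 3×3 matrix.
[[0.6866, -0.6463, -0.3329], [0.3329, 0.6866, -0.6463], [0.6463, 0.3329, 0.6866]]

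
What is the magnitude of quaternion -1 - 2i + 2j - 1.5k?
3.354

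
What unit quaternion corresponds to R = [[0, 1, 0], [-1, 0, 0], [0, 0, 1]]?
0.7071 - 0.7071k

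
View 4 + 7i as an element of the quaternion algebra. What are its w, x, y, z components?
4 + 7i + 0j + 0k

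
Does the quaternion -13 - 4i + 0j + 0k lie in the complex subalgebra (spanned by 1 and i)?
Yes. The quaternion -13 - 4i has j- and k-coefficients y = z = 0, so it lies in the complex subalgebra spanned by 1 and i.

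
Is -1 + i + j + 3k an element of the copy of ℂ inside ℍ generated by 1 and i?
No. The quaternion -1 + i + j + 3k has j-coefficient y = 1 and k-coefficient z = 3, not both zero, so it does not lie in the complex subalgebra spanned by 1 and i.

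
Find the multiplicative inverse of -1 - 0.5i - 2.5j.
-0.1333 + 0.0667i + 0.3333j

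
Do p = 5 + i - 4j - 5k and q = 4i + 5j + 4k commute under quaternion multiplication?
No: pq = 36 + 29i + j + 41k ≠ 36 + 11i + 49j - k = qp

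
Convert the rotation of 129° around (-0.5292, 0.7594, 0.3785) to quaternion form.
0.4305 - 0.4776i + 0.6854j + 0.3416k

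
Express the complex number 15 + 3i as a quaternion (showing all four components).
15 + 3i + 0j + 0k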